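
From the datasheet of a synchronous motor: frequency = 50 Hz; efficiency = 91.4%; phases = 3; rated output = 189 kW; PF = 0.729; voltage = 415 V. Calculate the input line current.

P_out = 189 kW = 189000 W
P_in = P_out / η = 189000 / 0.914 = 206783 W
I_L = P_in / (√3·V_L·cosφ) = 206783 / (1.732 × 415 × 0.729) = 395 A

395 A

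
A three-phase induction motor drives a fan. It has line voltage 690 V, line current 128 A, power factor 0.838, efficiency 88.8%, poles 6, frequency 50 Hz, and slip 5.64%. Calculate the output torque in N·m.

P_in = √3·V·I·cosφ = 1.732 × 690 × 128 × 0.838 = 128189 W
P_out = η·P_in = 0.888 × 128189 = 113832 W
n_s = 120×50/6 = 1000 rpm; n = 1000×(1−0.0564) = 944 rpm
ω = 2π×944/60 = 98.86 rad/s
τ = P_out/ω = 113832/98.86 = 1150 N·m

1150 N·m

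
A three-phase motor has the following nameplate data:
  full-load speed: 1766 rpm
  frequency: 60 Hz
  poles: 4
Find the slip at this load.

n_s = 120f/p = 120×60/4 = 1800 rpm
s = (n_s − n)/n_s = (1800 − 1766)/1800 = 0.0189

1.9 %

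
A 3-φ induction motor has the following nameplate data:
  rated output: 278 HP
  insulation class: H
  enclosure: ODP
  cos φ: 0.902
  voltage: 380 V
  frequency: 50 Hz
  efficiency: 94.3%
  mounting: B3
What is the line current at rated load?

370 A

P_out = 278 × 746 = 207388 W
P_in = P_out / η = 207388 / 0.943 = 219924 W
I_L = P_in / (√3·V_L·cosφ) = 219924 / (1.732 × 380 × 0.902) = 370 A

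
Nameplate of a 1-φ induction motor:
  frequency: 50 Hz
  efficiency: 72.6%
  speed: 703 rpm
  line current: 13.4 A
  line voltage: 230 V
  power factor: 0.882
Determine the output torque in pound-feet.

P_in = V·I·cosφ = 230 × 13.4 × 0.882 = 2718 W
P_out = η·P_in = 0.726 × 2718 = 1973 W
n = 703 rpm
ω = 2π×703/60 = 73.62 rad/s
τ = P_out/ω = 1973/73.62 = 26.8 N·m
In lb·ft: 26.8/1.356 = 19.8 lb·ft

19.8 lb·ft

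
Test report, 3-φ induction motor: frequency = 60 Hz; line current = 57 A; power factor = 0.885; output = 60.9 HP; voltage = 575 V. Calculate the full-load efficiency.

P_out = 60.9 × 746 = 45431 W
P_in = √3·V_L·I_L·cosφ = 1.732 × 575 × 57 × 0.885 = 50238 W
η = P_out / P_in = 45431 / 50238 = 0.904 = 90.4%

90.4 %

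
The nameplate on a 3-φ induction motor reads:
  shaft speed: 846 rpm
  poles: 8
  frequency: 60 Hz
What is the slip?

6.00 %

n_s = 120f/p = 120×60/8 = 900 rpm
s = (n_s − n)/n_s = (900 − 846)/900 = 0.0600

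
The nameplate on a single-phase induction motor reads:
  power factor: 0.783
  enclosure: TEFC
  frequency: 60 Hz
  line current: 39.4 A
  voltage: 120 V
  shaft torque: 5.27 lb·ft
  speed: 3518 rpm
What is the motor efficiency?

τ = 5.27 lb·ft × 1.356 = 7.146 N·m
ω = 2π × 3518/60 = 368.4 rad/s; P_out = τω = 7.146 × 368.4 = 2633 W
P_in = V·I·cosφ = 120 × 39.4 × 0.783 = 3702 W
η = P_out / P_in = 2633 / 3702 = 0.711 = 71.1%

71.1 %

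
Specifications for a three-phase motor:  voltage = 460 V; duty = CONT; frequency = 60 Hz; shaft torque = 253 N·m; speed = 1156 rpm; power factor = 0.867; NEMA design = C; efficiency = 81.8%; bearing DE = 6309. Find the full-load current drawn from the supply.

ω = 2π×1156/60 = 121.1 rad/s; P_out = τω = 253 × 121.1 = 30638 W
P_in = P_out / η = 30638 / 0.818 = 37455 W
I_L = P_in / (√3·V_L·cosφ) = 37455 / (1.732 × 460 × 0.867) = 54.2 A

54.2 A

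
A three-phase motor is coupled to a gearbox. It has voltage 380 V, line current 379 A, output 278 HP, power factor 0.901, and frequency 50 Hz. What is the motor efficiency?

P_out = 278 × 746 = 207388 W
P_in = √3·V_L·I_L·cosφ = 1.732 × 380 × 379 × 0.901 = 224748 W
η = P_out / P_in = 207388 / 224748 = 0.923 = 92.3%

92.3 %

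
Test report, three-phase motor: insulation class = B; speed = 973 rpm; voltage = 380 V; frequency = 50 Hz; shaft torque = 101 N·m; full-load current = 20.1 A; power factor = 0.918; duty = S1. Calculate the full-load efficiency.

84.7 %

ω = 2π × 973/60 = 101.9 rad/s; P_out = τω = 101 × 101.9 = 10292 W
P_in = √3·V_L·I_L·cosφ = 1.732 × 380 × 20.1 × 0.918 = 12144 W
η = P_out / P_in = 10292 / 12144 = 0.847 = 84.7%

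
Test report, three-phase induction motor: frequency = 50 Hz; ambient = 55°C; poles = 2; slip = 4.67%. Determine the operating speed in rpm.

2860 rpm

n_s = 120f/p = 120×50/2 = 3000 rpm
n = n_s(1 − s) = 3000 × (1 − 0.0467) = 2860 rpm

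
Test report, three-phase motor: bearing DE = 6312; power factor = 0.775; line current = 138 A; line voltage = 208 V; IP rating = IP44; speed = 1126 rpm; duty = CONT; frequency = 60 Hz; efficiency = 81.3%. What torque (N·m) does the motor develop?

266 N·m

P_in = √3·V·I·cosφ = 1.732 × 208 × 138 × 0.775 = 38529 W
P_out = η·P_in = 0.813 × 38529 = 31324 W
n = 1126 rpm
ω = 2π×1126/60 = 117.9 rad/s
τ = P_out/ω = 31324/117.9 = 266 N·m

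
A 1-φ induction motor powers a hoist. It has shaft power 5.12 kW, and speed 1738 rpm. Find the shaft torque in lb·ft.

ω = 2π × 1738/60 = 182 rad/s
τ = P/ω = 5120/182 = 28.13 N·m
In lb·ft: 28.13/1.356 = 20.7 lb·ft

20.7 lb·ft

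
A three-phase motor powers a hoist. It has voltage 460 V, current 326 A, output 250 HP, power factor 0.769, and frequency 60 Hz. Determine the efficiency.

93.4 %

P_out = 250 × 746 = 186500 W
P_in = √3·V_L·I_L·cosφ = 1.732 × 460 × 326 × 0.769 = 199733 W
η = P_out / P_in = 186500 / 199733 = 0.934 = 93.4%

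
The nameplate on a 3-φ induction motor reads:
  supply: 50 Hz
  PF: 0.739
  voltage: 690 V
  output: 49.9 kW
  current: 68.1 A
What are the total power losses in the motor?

10.2 kW

P_in = √3·V·I·cosφ = 1.732×690×68.1×0.739 = 60143 W
P_out = 49900 W
Losses = P_in − P_out = 60143 − 49900 = 10243 W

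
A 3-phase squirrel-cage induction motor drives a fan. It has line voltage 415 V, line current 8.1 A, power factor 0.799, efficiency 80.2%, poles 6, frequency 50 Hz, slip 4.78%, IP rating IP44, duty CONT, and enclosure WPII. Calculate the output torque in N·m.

37.4 N·m

P_in = √3·V·I·cosφ = 1.732 × 415 × 8.1 × 0.799 = 4652 W
P_out = η·P_in = 0.802 × 4652 = 3731 W
n_s = 120×50/6 = 1000 rpm; n = 1000×(1−0.0478) = 952 rpm
ω = 2π×952/60 = 99.69 rad/s
τ = P_out/ω = 3731/99.69 = 37.4 N·m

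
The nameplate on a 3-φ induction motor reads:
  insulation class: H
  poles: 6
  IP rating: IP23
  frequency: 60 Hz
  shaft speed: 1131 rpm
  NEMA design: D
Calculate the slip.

5.8 %

n_s = 120f/p = 120×60/6 = 1200 rpm
s = (n_s − n)/n_s = (1200 − 1131)/1200 = 0.0575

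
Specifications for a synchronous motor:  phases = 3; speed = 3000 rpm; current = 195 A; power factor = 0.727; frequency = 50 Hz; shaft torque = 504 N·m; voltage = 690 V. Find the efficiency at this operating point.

93.5 %

ω = 2π × 3000/60 = 314.2 rad/s; P_out = τω = 504 × 314.2 = 158357 W
P_in = √3·V_L·I_L·cosφ = 1.732 × 690 × 195 × 0.727 = 169421 W
η = P_out / P_in = 158357 / 169421 = 0.935 = 93.5%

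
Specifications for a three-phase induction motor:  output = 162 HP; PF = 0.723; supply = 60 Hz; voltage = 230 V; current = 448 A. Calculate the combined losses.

8180 W

P_in = √3·V·I·cosφ = 1.732×230×448×0.723 = 129030 W
P_out = 162×746 = 120852 W
Losses = P_in − P_out = 129030 − 120852 = 8178 W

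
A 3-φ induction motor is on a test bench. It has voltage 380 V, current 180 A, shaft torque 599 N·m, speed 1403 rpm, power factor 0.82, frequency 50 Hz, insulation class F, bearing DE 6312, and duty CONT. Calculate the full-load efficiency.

90.6 %

ω = 2π × 1403/60 = 146.9 rad/s; P_out = τω = 599 × 146.9 = 87993 W
P_in = √3·V_L·I_L·cosφ = 1.732 × 380 × 180 × 0.82 = 97144 W
η = P_out / P_in = 87993 / 97144 = 0.906 = 90.6%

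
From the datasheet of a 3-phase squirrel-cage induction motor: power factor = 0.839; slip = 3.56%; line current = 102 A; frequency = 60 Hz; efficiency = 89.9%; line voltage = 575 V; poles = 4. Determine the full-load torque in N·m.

P_in = √3·V·I·cosφ = 1.732 × 575 × 102 × 0.839 = 85227 W
P_out = η·P_in = 0.899 × 85227 = 76619 W
n_s = 120×60/4 = 1800 rpm; n = 1800×(1−0.0356) = 1736 rpm
ω = 2π×1736/60 = 181.8 rad/s
τ = P_out/ω = 76619/181.8 = 421 N·m

421 N·m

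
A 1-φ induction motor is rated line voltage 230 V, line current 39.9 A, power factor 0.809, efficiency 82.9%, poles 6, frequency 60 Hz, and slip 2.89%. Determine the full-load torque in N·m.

P_in = V·I·cosφ = 230 × 39.9 × 0.809 = 7424 W
P_out = η·P_in = 0.829 × 7424 = 6154 W
n_s = 120×60/6 = 1200 rpm; n = 1200×(1−0.0289) = 1165 rpm
ω = 2π×1165/60 = 122 rad/s
τ = P_out/ω = 6154/122 = 50.4 N·m

50.4 N·m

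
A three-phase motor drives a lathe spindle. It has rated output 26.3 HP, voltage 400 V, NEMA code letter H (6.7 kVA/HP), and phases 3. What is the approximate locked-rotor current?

S_LR = 6.7 × 26.3 = 176.21 kVA
I_LR = S_LR/(√3·V_L) = 176210/(1.732×400) = 254 A

254 A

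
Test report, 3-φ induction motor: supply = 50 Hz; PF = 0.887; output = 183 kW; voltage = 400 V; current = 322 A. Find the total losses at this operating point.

14.9 kW

P_in = √3·V·I·cosφ = 1.732×400×322×0.887 = 197873 W
P_out = 183000 W
Losses = P_in − P_out = 197873 − 183000 = 14873 W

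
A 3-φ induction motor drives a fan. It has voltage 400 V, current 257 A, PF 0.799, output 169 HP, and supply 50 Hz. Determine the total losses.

P_in = √3·V·I·cosφ = 1.732×400×257×0.799 = 142262 W
P_out = 169×746 = 126074 W
Losses = P_in − P_out = 142262 − 126074 = 16188 W

16200 W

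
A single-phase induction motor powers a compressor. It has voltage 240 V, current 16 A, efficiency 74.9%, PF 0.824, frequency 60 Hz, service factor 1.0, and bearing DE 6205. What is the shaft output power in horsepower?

P_in = V·I·cosφ = 240 × 16 × 0.824 = 3164 W
P_out = η·P_in = 0.749 × 3164 = 2370 W
= 2370/746 = 3.18 HP

3.18 HP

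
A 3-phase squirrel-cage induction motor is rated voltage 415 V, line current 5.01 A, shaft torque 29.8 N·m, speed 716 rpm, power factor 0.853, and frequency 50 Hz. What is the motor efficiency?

ω = 2π × 716/60 = 74.98 rad/s; P_out = τω = 29.8 × 74.98 = 2234 W
P_in = √3·V_L·I_L·cosφ = 1.732 × 415 × 5.01 × 0.853 = 3072 W
η = P_out / P_in = 2234 / 3072 = 0.727 = 72.7%

72.7 %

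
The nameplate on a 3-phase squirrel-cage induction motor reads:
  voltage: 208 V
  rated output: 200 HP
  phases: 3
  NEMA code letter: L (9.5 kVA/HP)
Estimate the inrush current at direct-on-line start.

S_LR = 9.5 × 200 = 1900 kVA
I_LR = S_LR/(√3·V_L) = 1900000/(1.732×208) = 5270 A

5270 A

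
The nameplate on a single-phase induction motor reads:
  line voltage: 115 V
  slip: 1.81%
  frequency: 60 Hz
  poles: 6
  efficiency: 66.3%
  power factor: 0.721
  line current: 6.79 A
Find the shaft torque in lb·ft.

P_in = V·I·cosφ = 115 × 6.79 × 0.721 = 563 W
P_out = η·P_in = 0.663 × 563 = 373 W
n_s = 120×60/6 = 1200 rpm; n = 1200×(1−0.0181) = 1178 rpm
ω = 2π×1178/60 = 123.4 rad/s
τ = P_out/ω = 373/123.4 = 3.023 N·m
In lb·ft: 3.023/1.356 = 2.23 lb·ft

2.23 lb·ft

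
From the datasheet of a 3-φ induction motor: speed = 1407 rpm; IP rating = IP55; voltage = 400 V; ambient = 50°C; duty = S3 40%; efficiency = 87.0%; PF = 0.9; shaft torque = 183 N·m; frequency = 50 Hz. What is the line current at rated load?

ω = 2π×1407/60 = 147.3 rad/s; P_out = τω = 183 × 147.3 = 26956 W
P_in = P_out / η = 26956 / 0.870 = 30984 W
I_L = P_in / (√3·V_L·cosφ) = 30984 / (1.732 × 400 × 0.9) = 49.7 A

49.7 A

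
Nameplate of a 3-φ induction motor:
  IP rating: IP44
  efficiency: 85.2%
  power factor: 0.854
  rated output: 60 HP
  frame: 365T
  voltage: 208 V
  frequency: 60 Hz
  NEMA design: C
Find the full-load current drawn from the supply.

P_out = 60 × 746 = 44760 W
P_in = P_out / η = 44760 / 0.852 = 52535 W
I_L = P_in / (√3·V_L·cosφ) = 52535 / (1.732 × 208 × 0.854) = 171 A

171 A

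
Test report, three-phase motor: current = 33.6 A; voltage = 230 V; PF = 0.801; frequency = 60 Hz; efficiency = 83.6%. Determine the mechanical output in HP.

P_in = √3·V·I·cosφ = 1.732 × 230 × 33.6 × 0.801 = 10721 W
P_out = η·P_in = 0.836 × 10721 = 8963 W
= 8963/746 = 12 HP

12 HP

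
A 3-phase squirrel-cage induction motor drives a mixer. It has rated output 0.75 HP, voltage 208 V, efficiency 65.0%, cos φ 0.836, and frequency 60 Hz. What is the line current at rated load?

P_out = 0.75 × 746 = 560 W
P_in = P_out / η = 560 / 0.650 = 862 W
I_L = P_in / (√3·V_L·cosφ) = 862 / (1.732 × 208 × 0.836) = 2.86 A

2.86 A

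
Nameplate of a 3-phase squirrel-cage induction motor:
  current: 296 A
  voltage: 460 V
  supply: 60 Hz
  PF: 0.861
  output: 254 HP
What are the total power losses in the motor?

13600 W

P_in = √3·V·I·cosφ = 1.732×460×296×0.861 = 203049 W
P_out = 254×746 = 189484 W
Losses = P_in − P_out = 203049 − 189484 = 13565 W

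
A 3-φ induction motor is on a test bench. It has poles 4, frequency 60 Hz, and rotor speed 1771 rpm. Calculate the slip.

1.6 %

n_s = 120f/p = 120×60/4 = 1800 rpm
s = (n_s − n)/n_s = (1800 − 1771)/1800 = 0.0161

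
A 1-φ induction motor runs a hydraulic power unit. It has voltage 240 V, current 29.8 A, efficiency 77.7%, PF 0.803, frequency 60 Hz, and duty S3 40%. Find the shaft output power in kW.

4.46 kW

P_in = V·I·cosφ = 240 × 29.8 × 0.803 = 5743 W
P_out = η·P_in = 0.777 × 5743 = 4462 W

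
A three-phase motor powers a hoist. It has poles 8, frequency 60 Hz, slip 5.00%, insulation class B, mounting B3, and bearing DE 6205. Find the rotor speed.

n_s = 120f/p = 120×60/8 = 900 rpm
n = n_s(1 − s) = 900 × (1 − 0.05) = 855 rpm

855 rpm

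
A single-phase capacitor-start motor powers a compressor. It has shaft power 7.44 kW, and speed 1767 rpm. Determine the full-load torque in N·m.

ω = 2π × 1767/60 = 185 rad/s
τ = P/ω = 7440/185 = 40.2 N·m

40.2 N·m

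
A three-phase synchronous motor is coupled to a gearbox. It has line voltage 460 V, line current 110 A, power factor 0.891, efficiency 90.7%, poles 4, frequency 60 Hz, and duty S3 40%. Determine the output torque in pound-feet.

P_in = √3·V·I·cosφ = 1.732 × 460 × 110 × 0.891 = 78087 W
P_out = η·P_in = 0.907 × 78087 = 70825 W
n = n_s = 120×60/4 = 1800 rpm (synchronous)
ω = 2π×1800/60 = 188.5 rad/s
τ = P_out/ω = 70825/188.5 = 375.7 N·m
In lb·ft: 375.7/1.356 = 277 lb·ft

277 lb·ft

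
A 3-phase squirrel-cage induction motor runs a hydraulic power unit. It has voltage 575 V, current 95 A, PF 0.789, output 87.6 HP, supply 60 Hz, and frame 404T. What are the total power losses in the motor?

P_in = √3·V·I·cosφ = 1.732×575×95×0.789 = 74648 W
P_out = 87.6×746 = 65350 W
Losses = P_in − P_out = 74648 − 65350 = 9298 W

9300 W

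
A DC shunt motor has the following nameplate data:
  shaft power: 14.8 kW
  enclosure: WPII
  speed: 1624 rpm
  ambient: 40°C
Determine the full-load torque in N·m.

ω = 2π × 1624/60 = 170.1 rad/s
τ = P/ω = 14800/170.1 = 87 N·m

87 N·m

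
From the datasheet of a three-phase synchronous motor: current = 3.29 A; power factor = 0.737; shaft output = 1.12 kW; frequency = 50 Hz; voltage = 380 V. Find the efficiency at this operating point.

70.2 %

P_out = 1.12 kW = 1120 W
P_in = √3·V_L·I_L·cosφ = 1.732 × 380 × 3.29 × 0.737 = 1596 W
η = P_out / P_in = 1120 / 1596 = 0.702 = 70.2%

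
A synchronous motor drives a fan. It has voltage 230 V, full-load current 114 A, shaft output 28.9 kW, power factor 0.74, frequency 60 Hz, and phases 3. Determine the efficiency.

P_out = 28.9 kW = 28900 W
P_in = √3·V_L·I_L·cosφ = 1.732 × 230 × 114 × 0.74 = 33606 W
η = P_out / P_in = 28900 / 33606 = 0.860 = 86.0%

86.0 %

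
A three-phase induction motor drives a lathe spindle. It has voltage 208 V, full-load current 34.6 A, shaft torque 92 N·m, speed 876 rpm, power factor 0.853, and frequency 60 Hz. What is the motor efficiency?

79.4 %

ω = 2π × 876/60 = 91.73 rad/s; P_out = τω = 92 × 91.73 = 8439 W
P_in = √3·V_L·I_L·cosφ = 1.732 × 208 × 34.6 × 0.853 = 10633 W
η = P_out / P_in = 8439 / 10633 = 0.794 = 79.4%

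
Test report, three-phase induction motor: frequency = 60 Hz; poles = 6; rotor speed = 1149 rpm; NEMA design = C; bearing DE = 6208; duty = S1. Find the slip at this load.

4.25 %

n_s = 120f/p = 120×60/6 = 1200 rpm
s = (n_s − n)/n_s = (1200 − 1149)/1200 = 0.0425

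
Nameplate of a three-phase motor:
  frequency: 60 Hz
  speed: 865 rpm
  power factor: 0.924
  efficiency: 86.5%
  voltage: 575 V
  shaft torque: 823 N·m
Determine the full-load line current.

93.7 A

ω = 2π×865/60 = 90.58 rad/s; P_out = τω = 823 × 90.58 = 74547 W
P_in = P_out / η = 74547 / 0.865 = 86182 W
I_L = P_in / (√3·V_L·cosφ) = 86182 / (1.732 × 575 × 0.924) = 93.7 A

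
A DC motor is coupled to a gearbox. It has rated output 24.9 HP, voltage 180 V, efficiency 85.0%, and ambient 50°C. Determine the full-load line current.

121 A

P_out = 24.9 × 746 = 18575 W
P_in = P_out / η = 18575 / 0.850 = 21853 W
I = P_in / V = 21853 / 180 = 121 A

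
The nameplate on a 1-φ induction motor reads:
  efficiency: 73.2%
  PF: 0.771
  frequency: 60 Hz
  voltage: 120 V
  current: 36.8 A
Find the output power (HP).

3.34 HP

P_in = V·I·cosφ = 120 × 36.8 × 0.771 = 3405 W
P_out = η·P_in = 0.732 × 3405 = 2492 W
= 2492/746 = 3.34 HP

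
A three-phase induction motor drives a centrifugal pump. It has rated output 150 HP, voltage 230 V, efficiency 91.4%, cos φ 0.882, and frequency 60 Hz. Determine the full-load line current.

P_out = 150 × 746 = 111900 W
P_in = P_out / η = 111900 / 0.914 = 122429 W
I_L = P_in / (√3·V_L·cosφ) = 122429 / (1.732 × 230 × 0.882) = 348 A

348 A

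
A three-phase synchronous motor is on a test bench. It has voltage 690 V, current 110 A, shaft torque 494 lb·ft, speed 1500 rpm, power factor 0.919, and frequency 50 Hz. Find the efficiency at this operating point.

τ = 494 lb·ft × 1.356 = 669.9 N·m
ω = 2π × 1500/60 = 157.1 rad/s; P_out = τω = 669.9 × 157.1 = 105241 W
P_in = √3·V_L·I_L·cosφ = 1.732 × 690 × 110 × 0.919 = 120811 W
η = P_out / P_in = 105241 / 120811 = 0.871 = 87.1%

87.1 %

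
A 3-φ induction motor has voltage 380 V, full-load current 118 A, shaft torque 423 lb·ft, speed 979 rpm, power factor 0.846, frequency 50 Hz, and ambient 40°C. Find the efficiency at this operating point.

τ = 423 lb·ft × 1.356 = 573.6 N·m
ω = 2π × 979/60 = 102.5 rad/s; P_out = τω = 573.6 × 102.5 = 58794 W
P_in = √3·V_L·I_L·cosφ = 1.732 × 380 × 118 × 0.846 = 65703 W
η = P_out / P_in = 58794 / 65703 = 0.895 = 89.5%

89.5 %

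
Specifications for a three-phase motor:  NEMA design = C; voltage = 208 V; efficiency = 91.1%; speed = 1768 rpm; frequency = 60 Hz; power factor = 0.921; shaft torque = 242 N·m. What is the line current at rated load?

148 A

ω = 2π×1768/60 = 185.1 rad/s; P_out = τω = 242 × 185.1 = 44794 W
P_in = P_out / η = 44794 / 0.911 = 49170 W
I_L = P_in / (√3·V_L·cosφ) = 49170 / (1.732 × 208 × 0.921) = 148 A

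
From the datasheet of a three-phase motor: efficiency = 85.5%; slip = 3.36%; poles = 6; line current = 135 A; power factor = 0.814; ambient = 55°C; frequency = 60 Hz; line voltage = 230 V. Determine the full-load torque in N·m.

308 N·m

P_in = √3·V·I·cosφ = 1.732 × 230 × 135 × 0.814 = 43776 W
P_out = η·P_in = 0.855 × 43776 = 37428 W
n_s = 120×60/6 = 1200 rpm; n = 1200×(1−0.0336) = 1160 rpm
ω = 2π×1160/60 = 121.5 rad/s
τ = P_out/ω = 37428/121.5 = 308 N·m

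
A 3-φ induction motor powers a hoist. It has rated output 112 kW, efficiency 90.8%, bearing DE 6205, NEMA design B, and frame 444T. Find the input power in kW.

123 kW

P_out = 112000 W
P_in = P_out/η = 112000/0.908 = 123348 W = 123 kW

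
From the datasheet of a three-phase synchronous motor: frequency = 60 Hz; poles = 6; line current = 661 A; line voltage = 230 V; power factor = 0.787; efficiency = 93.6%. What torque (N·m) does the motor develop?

P_in = √3·V·I·cosφ = 1.732 × 230 × 661 × 0.787 = 207230 W
P_out = η·P_in = 0.936 × 207230 = 193967 W
n = n_s = 120×60/6 = 1200 rpm (synchronous)
ω = 2π×1200/60 = 125.7 rad/s
τ = P_out/ω = 193967/125.7 = 1540 N·m

1540 N·m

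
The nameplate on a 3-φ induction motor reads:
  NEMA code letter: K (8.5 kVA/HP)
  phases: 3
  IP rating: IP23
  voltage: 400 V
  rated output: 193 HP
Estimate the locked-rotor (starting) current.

S_LR = 8.5 × 193 = 1640.5 kVA
I_LR = S_LR/(√3·V_L) = 1640500/(1.732×400) = 2370 A

2370 A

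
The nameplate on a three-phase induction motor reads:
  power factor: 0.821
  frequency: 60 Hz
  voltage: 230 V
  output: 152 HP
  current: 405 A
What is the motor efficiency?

85.6 %

P_out = 152 × 746 = 113392 W
P_in = √3·V_L·I_L·cosφ = 1.732 × 230 × 405 × 0.821 = 132457 W
η = P_out / P_in = 113392 / 132457 = 0.856 = 85.6%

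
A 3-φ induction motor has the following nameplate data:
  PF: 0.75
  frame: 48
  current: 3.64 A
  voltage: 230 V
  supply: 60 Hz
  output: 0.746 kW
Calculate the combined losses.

P_in = √3·V·I·cosφ = 1.732×230×3.64×0.75 = 1088 W
P_out = 746 W
Losses = P_in − P_out = 1088 − 746 = 342 W

342 W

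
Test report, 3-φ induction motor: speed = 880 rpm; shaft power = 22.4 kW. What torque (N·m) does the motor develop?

243 N·m

ω = 2π × 880/60 = 92.15 rad/s
τ = P/ω = 22400/92.15 = 243 N·m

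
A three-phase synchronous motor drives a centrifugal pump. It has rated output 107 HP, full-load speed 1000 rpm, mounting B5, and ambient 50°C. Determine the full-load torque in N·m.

P_out = 107 × 746 = 79822 W
ω = 2π × 1000/60 = 104.7 rad/s
τ = P_out/ω = 79822/104.7 = 762 N·m

762 N·m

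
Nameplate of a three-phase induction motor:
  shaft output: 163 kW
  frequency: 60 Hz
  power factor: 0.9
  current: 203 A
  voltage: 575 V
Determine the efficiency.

P_out = 163 kW = 163000 W
P_in = √3·V_L·I_L·cosφ = 1.732 × 575 × 203 × 0.9 = 181951 W
η = P_out / P_in = 163000 / 181951 = 0.896 = 89.6%

89.6 %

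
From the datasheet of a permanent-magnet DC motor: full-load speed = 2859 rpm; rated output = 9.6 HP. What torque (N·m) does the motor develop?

23.9 N·m

P_out = 9.6 × 746 = 7162 W
ω = 2π × 2859/60 = 299.4 rad/s
τ = P_out/ω = 7162/299.4 = 23.9 N·m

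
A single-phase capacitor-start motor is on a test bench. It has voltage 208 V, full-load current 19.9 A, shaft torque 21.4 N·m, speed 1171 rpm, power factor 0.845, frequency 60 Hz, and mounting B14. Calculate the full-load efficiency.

75.0 %

ω = 2π × 1171/60 = 122.6 rad/s; P_out = τω = 21.4 × 122.6 = 2624 W
P_in = V·I·cosφ = 208 × 19.9 × 0.845 = 3498 W
η = P_out / P_in = 2624 / 3498 = 0.750 = 75.0%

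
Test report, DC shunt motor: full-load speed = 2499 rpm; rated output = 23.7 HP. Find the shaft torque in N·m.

P_out = 23.7 × 746 = 17680 W
ω = 2π × 2499/60 = 261.7 rad/s
τ = P_out/ω = 17680/261.7 = 67.6 N·m

67.6 N·m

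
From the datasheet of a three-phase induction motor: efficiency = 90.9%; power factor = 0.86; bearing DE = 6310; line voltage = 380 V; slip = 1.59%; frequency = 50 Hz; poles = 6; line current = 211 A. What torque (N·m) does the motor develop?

P_in = √3·V·I·cosφ = 1.732 × 380 × 211 × 0.86 = 119430 W
P_out = η·P_in = 0.909 × 119430 = 108562 W
n_s = 120×50/6 = 1000 rpm; n = 1000×(1−0.0159) = 984 rpm
ω = 2π×984/60 = 103 rad/s
τ = P_out/ω = 108562/103 = 1050 N·m

1050 N·m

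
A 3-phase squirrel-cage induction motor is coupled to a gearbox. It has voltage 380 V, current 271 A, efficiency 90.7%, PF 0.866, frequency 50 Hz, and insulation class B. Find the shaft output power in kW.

140 kW

P_in = √3·V·I·cosφ = 1.732 × 380 × 271 × 0.866 = 154461 W
P_out = η·P_in = 0.907 × 154461 = 140096 W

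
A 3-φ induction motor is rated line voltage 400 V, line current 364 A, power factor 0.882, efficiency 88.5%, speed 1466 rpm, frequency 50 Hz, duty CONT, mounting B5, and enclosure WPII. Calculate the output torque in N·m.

1280 N·m

P_in = √3·V·I·cosφ = 1.732 × 400 × 364 × 0.882 = 222422 W
P_out = η·P_in = 0.885 × 222422 = 196843 W
n = 1466 rpm
ω = 2π×1466/60 = 153.5 rad/s
τ = P_out/ω = 196843/153.5 = 1280 N·m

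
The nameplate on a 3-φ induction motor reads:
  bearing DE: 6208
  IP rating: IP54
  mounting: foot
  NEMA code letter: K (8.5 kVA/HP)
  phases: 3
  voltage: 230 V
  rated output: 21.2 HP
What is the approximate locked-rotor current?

452 A

S_LR = 8.5 × 21.2 = 180.2 kVA
I_LR = S_LR/(√3·V_L) = 180200/(1.732×230) = 452 A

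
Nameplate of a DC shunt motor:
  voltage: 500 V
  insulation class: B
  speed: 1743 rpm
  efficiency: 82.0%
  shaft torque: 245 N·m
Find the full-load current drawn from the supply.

109 A

ω = 2π×1743/60 = 182.5 rad/s; P_out = τω = 245 × 182.5 = 44713 W
P_in = P_out / η = 44713 / 0.820 = 54528 W
I = P_in / V = 54528 / 500 = 109 A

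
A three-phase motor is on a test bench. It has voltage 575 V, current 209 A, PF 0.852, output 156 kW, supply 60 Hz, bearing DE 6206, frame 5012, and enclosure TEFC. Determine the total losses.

21.3 kW

P_in = √3·V·I·cosφ = 1.732×575×209×0.852 = 177338 W
P_out = 156000 W
Losses = P_in − P_out = 177338 − 156000 = 21338 W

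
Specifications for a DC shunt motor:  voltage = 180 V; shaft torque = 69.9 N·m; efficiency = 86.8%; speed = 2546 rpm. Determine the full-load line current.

119 A

ω = 2π×2546/60 = 266.6 rad/s; P_out = τω = 69.9 × 266.6 = 18635 W
P_in = P_out / η = 18635 / 0.868 = 21469 W
I = P_in / V = 21469 / 180 = 119 A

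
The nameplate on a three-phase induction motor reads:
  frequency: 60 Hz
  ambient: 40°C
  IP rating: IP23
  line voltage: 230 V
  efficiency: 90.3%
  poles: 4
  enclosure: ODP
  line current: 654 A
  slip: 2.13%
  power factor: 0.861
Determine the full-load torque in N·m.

1100 N·m

P_in = √3·V·I·cosφ = 1.732 × 230 × 654 × 0.861 = 224314 W
P_out = η·P_in = 0.903 × 224314 = 202556 W
n_s = 120×60/4 = 1800 rpm; n = 1800×(1−0.0213) = 1762 rpm
ω = 2π×1762/60 = 184.5 rad/s
τ = P_out/ω = 202556/184.5 = 1100 N·m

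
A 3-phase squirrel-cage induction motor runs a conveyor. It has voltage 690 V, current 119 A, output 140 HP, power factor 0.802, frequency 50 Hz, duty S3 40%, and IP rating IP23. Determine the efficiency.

91.6 %

P_out = 140 × 746 = 104440 W
P_in = √3·V_L·I_L·cosφ = 1.732 × 690 × 119 × 0.802 = 114056 W
η = P_out / P_in = 104440 / 114056 = 0.916 = 91.6%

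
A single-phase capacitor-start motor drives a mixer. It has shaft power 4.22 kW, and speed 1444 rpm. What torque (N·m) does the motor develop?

27.9 N·m

ω = 2π × 1444/60 = 151.2 rad/s
τ = P/ω = 4220/151.2 = 27.9 N·m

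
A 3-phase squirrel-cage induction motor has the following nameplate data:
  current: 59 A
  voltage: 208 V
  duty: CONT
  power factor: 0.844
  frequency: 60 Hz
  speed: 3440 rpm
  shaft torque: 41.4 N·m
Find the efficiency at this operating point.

83.1 %

ω = 2π × 3440/60 = 360.2 rad/s; P_out = τω = 41.4 × 360.2 = 14912 W
P_in = √3·V_L·I_L·cosφ = 1.732 × 208 × 59 × 0.844 = 17939 W
η = P_out / P_in = 14912 / 17939 = 0.831 = 83.1%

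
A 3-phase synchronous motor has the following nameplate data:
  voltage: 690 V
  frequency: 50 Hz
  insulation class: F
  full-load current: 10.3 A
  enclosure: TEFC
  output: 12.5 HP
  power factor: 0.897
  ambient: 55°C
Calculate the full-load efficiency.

84.5 %

P_out = 12.5 × 746 = 9325 W
P_in = √3·V_L·I_L·cosφ = 1.732 × 690 × 10.3 × 0.897 = 11041 W
η = P_out / P_in = 9325 / 11041 = 0.845 = 84.5%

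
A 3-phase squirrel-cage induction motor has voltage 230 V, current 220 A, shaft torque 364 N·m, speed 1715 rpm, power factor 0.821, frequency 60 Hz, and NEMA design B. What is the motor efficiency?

ω = 2π × 1715/60 = 179.6 rad/s; P_out = τω = 364 × 179.6 = 65374 W
P_in = √3·V_L·I_L·cosφ = 1.732 × 230 × 220 × 0.821 = 71952 W
η = P_out / P_in = 65374 / 71952 = 0.909 = 90.9%

90.9 %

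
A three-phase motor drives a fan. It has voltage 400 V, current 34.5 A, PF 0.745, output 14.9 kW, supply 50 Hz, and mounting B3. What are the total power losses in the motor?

P_in = √3·V·I·cosφ = 1.732×400×34.5×0.745 = 17807 W
P_out = 14900 W
Losses = P_in − P_out = 17807 − 14900 = 2907 W

2.91 kW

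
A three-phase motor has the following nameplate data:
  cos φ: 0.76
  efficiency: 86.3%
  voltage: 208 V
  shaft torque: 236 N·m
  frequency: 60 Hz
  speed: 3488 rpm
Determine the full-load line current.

365 A

ω = 2π×3488/60 = 365.3 rad/s; P_out = τω = 236 × 365.3 = 86211 W
P_in = P_out / η = 86211 / 0.863 = 99897 W
I_L = P_in / (√3·V_L·cosφ) = 99897 / (1.732 × 208 × 0.76) = 365 A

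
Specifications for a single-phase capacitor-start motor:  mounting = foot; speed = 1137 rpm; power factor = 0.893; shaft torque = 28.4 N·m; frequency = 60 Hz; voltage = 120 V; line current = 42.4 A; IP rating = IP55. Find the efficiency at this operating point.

74.4 %

ω = 2π × 1137/60 = 119.1 rad/s; P_out = τω = 28.4 × 119.1 = 3382 W
P_in = V·I·cosφ = 120 × 42.4 × 0.893 = 4544 W
η = P_out / P_in = 3382 / 4544 = 0.744 = 74.4%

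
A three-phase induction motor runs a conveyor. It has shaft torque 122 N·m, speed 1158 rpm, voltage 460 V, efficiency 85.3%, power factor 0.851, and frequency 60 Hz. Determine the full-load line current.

ω = 2π×1158/60 = 121.3 rad/s; P_out = τω = 122 × 121.3 = 14799 W
P_in = P_out / η = 14799 / 0.853 = 17349 W
I_L = P_in / (√3·V_L·cosφ) = 17349 / (1.732 × 460 × 0.851) = 25.6 A

25.6 A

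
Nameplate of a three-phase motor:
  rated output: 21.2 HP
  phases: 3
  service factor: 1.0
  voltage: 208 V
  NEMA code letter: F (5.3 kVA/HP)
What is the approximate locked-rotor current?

312 A

S_LR = 5.3 × 21.2 = 112.36 kVA
I_LR = S_LR/(√3·V_L) = 112360/(1.732×208) = 312 A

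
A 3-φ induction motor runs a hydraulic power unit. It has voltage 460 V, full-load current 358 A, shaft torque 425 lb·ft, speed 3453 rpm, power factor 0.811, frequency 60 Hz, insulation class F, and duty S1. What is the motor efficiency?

90.1 %

τ = 425 lb·ft × 1.356 = 576.3 N·m
ω = 2π × 3453/60 = 361.6 rad/s; P_out = τω = 576.3 × 361.6 = 208390 W
P_in = √3·V_L·I_L·cosφ = 1.732 × 460 × 358 × 0.811 = 231318 W
η = P_out / P_in = 208390 / 231318 = 0.901 = 90.1%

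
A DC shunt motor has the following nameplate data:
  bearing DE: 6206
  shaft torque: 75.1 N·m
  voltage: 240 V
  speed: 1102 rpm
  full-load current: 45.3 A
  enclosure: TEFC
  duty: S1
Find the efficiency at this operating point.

ω = 2π × 1102/60 = 115.4 rad/s; P_out = τω = 75.1 × 115.4 = 8667 W
P_in = V·I = 240 × 45.3 = 10872 W
η = P_out / P_in = 8667 / 10872 = 0.797 = 79.7%

79.7 %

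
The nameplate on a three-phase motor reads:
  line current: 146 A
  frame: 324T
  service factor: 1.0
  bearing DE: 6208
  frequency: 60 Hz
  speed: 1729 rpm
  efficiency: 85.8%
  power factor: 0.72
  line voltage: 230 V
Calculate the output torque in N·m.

P_in = √3·V·I·cosφ = 1.732 × 230 × 146 × 0.72 = 41876 W
P_out = η·P_in = 0.858 × 41876 = 35930 W
n = 1729 rpm
ω = 2π×1729/60 = 181.1 rad/s
τ = P_out/ω = 35930/181.1 = 198 N·m

198 N·m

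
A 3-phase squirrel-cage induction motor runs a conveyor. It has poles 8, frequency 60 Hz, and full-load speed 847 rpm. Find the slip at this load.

5.89 %

n_s = 120f/p = 120×60/8 = 900 rpm
s = (n_s − n)/n_s = (900 − 847)/900 = 0.0589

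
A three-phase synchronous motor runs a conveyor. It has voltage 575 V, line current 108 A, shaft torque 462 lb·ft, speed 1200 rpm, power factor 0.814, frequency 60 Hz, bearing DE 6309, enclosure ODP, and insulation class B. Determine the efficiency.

89.9 %

τ = 462 lb·ft × 1.356 = 626.5 N·m
ω = 2π × 1200/60 = 125.7 rad/s; P_out = τω = 626.5 × 125.7 = 78751 W
P_in = √3·V_L·I_L·cosφ = 1.732 × 575 × 108 × 0.814 = 87552 W
η = P_out / P_in = 78751 / 87552 = 0.899 = 89.9%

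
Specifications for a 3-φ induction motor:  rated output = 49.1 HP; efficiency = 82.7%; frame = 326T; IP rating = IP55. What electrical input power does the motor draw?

44.3 kW

P_out = 49.1 × 746 = 36629 W
P_in = P_out/η = 36629/0.827 = 44291 W = 44.3 kW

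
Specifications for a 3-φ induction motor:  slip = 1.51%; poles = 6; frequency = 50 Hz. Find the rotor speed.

n_s = 120f/p = 120×50/6 = 1000 rpm
n = n_s(1 − s) = 1000 × (1 − 0.0151) = 985 rpm

985 rpm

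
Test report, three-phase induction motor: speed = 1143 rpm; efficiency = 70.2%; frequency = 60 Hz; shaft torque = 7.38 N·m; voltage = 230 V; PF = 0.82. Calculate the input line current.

ω = 2π×1143/60 = 119.7 rad/s; P_out = τω = 7.38 × 119.7 = 883 W
P_in = P_out / η = 883 / 0.702 = 1258 W
I_L = P_in / (√3·V_L·cosφ) = 1258 / (1.732 × 230 × 0.82) = 3.85 A

3.85 A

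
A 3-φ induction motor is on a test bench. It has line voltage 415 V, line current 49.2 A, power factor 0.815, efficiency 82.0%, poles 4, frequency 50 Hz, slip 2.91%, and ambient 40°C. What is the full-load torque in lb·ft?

P_in = √3·V·I·cosφ = 1.732 × 415 × 49.2 × 0.815 = 28822 W
P_out = η·P_in = 0.82 × 28822 = 23634 W
n_s = 120×50/4 = 1500 rpm; n = 1500×(1−0.0291) = 1456 rpm
ω = 2π×1456/60 = 152.5 rad/s
τ = P_out/ω = 23634/152.5 = 155 N·m
In lb·ft: 155/1.356 = 114 lb·ft

114 lb·ft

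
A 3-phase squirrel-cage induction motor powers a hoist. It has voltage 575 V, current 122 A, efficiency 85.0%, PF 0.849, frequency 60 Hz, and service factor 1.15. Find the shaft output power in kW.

P_in = √3·V·I·cosφ = 1.732 × 575 × 122 × 0.849 = 103153 W
P_out = η·P_in = 0.85 × 103153 = 87680 W

87.7 kW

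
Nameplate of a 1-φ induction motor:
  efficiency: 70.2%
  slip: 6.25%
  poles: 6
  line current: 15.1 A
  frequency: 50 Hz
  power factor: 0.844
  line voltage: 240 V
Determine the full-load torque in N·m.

21.9 N·m

P_in = V·I·cosφ = 240 × 15.1 × 0.844 = 3059 W
P_out = η·P_in = 0.702 × 3059 = 2147 W
n_s = 120×50/6 = 1000 rpm; n = 1000×(1−0.0625) = 938 rpm
ω = 2π×938/60 = 98.23 rad/s
τ = P_out/ω = 2147/98.23 = 21.9 N·m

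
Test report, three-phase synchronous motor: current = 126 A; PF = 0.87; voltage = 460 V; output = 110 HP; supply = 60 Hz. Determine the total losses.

P_in = √3·V·I·cosφ = 1.732×460×126×0.87 = 87336 W
P_out = 110×746 = 82060 W
Losses = P_in − P_out = 87336 − 82060 = 5276 W

5.28 kW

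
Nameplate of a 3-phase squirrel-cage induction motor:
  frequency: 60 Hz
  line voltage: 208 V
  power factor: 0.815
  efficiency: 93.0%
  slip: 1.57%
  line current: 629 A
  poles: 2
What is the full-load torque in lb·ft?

341 lb·ft

P_in = √3·V·I·cosφ = 1.732 × 208 × 629 × 0.815 = 184680 W
P_out = η·P_in = 0.93 × 184680 = 171752 W
n_s = 120×60/2 = 3600 rpm; n = 3600×(1−0.0157) = 3543 rpm
ω = 2π×3543/60 = 371 rad/s
τ = P_out/ω = 171752/371 = 462.9 N·m
In lb·ft: 462.9/1.356 = 341 lb·ft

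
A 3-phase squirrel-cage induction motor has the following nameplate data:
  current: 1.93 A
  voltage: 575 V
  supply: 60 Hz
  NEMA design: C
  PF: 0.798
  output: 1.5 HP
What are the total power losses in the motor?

415 W

P_in = √3·V·I·cosφ = 1.732×575×1.93×0.798 = 1534 W
P_out = 1.5×746 = 1119 W
Losses = P_in − P_out = 1534 − 1119 = 415 W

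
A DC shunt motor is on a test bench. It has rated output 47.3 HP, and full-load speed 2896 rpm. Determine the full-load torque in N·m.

116 N·m

P_out = 47.3 × 746 = 35286 W
ω = 2π × 2896/60 = 303.3 rad/s
τ = P_out/ω = 35286/303.3 = 116 N·m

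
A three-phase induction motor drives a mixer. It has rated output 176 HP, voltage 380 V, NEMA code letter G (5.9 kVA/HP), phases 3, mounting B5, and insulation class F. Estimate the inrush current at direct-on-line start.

S_LR = 5.9 × 176 = 1038.4 kVA
I_LR = S_LR/(√3·V_L) = 1038400/(1.732×380) = 1580 A

1580 A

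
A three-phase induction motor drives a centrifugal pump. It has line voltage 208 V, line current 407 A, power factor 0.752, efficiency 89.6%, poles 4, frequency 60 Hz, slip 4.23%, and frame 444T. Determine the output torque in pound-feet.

404 lb·ft

P_in = √3·V·I·cosφ = 1.732 × 208 × 407 × 0.752 = 110261 W
P_out = η·P_in = 0.896 × 110261 = 98794 W
n_s = 120×60/4 = 1800 rpm; n = 1800×(1−0.0423) = 1724 rpm
ω = 2π×1724/60 = 180.5 rad/s
τ = P_out/ω = 98794/180.5 = 547.3 N·m
In lb·ft: 547.3/1.356 = 404 lb·ft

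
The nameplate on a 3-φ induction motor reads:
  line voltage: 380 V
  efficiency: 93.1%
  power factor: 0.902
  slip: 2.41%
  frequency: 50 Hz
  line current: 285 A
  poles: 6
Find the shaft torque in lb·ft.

1140 lb·ft

P_in = √3·V·I·cosφ = 1.732 × 380 × 285 × 0.902 = 169193 W
P_out = η·P_in = 0.931 × 169193 = 157519 W
n_s = 120×50/6 = 1000 rpm; n = 1000×(1−0.0241) = 976 rpm
ω = 2π×976/60 = 102.2 rad/s
τ = P_out/ω = 157519/102.2 = 1541 N·m
In lb·ft: 1541/1.356 = 1140 lb·ft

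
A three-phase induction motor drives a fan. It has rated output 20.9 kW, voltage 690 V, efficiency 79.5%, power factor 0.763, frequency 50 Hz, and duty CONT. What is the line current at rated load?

28.8 A

P_out = 20.9 kW = 20900 W
P_in = P_out / η = 20900 / 0.795 = 26289 W
I_L = P_in / (√3·V_L·cosφ) = 26289 / (1.732 × 690 × 0.763) = 28.8 A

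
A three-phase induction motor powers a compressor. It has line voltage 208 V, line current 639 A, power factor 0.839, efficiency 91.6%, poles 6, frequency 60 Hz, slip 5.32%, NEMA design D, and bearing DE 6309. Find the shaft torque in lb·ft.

1100 lb·ft

P_in = √3·V·I·cosφ = 1.732 × 208 × 639 × 0.839 = 193141 W
P_out = η·P_in = 0.916 × 193141 = 176917 W
n_s = 120×60/6 = 1200 rpm; n = 1200×(1−0.0532) = 1136 rpm
ω = 2π×1136/60 = 119 rad/s
τ = P_out/ω = 176917/119 = 1487 N·m
In lb·ft: 1487/1.356 = 1100 lb·ft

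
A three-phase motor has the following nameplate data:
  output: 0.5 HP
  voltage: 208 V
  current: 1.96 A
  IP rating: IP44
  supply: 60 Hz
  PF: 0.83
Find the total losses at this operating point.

P_in = √3·V·I·cosφ = 1.732×208×1.96×0.83 = 586 W
P_out = 0.5×746 = 373 W
Losses = P_in − P_out = 586 − 373 = 213 W

213 W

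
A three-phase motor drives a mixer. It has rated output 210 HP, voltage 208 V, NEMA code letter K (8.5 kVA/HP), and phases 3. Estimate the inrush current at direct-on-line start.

S_LR = 8.5 × 210 = 1785 kVA
I_LR = S_LR/(√3·V_L) = 1785000/(1.732×208) = 4950 A

4950 A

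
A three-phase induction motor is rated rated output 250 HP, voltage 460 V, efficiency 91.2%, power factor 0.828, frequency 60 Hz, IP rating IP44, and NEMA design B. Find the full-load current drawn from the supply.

310 A

P_out = 250 × 746 = 186500 W
P_in = P_out / η = 186500 / 0.912 = 204496 W
I_L = P_in / (√3·V_L·cosφ) = 204496 / (1.732 × 460 × 0.828) = 310 A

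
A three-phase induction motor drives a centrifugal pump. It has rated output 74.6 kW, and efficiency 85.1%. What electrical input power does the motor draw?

P_out = 74600 W
P_in = P_out/η = 74600/0.851 = 87662 W = 87.7 kW

87.7 kW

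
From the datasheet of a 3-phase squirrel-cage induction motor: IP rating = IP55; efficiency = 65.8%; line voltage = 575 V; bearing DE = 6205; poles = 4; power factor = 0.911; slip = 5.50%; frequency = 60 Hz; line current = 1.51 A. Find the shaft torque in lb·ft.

3.73 lb·ft

P_in = √3·V·I·cosφ = 1.732 × 575 × 1.51 × 0.911 = 1370 W
P_out = η·P_in = 0.658 × 1370 = 901 W
n_s = 120×60/4 = 1800 rpm; n = 1800×(1−0.055) = 1701 rpm
ω = 2π×1701/60 = 178.1 rad/s
τ = P_out/ω = 901/178.1 = 5.059 N·m
In lb·ft: 5.059/1.356 = 3.73 lb·ft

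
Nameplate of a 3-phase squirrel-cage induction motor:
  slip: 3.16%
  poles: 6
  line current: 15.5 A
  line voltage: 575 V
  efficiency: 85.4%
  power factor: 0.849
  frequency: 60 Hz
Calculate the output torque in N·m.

92 N·m

P_in = √3·V·I·cosφ = 1.732 × 575 × 15.5 × 0.849 = 13106 W
P_out = η·P_in = 0.854 × 13106 = 11193 W
n_s = 120×60/6 = 1200 rpm; n = 1200×(1−0.0316) = 1162 rpm
ω = 2π×1162/60 = 121.7 rad/s
τ = P_out/ω = 11193/121.7 = 92 N·m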